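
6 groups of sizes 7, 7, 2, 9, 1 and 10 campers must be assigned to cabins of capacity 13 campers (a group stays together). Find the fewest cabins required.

4

Total = 10 + 9 + 7 + 7 + 2 + 1 = 36 campers.
Lower bound: ⌈36/13⌉ = 3 cabins.
Also, 4 groups each exceed 13/2 campers, and no two of those can share a cabin, so at least 4 cabins are needed.
A packing using 4 cabins:
  cabin 1: 10 + 2 + 1 = 13
  cabin 2: 9 = 9
  cabin 3: 7 = 7
  cabin 4: 7 = 7
This matches the lower bound, so 4 is optimal.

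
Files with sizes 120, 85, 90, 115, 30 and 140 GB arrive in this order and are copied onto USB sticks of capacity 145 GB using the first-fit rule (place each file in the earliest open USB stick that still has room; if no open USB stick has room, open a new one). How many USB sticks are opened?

  120 → USB stick 1 (new)  [load 120/145]
  85 → USB stick 2 (new)  [load 85/145]
  90 → USB stick 3 (new)  [load 90/145]
  115 → USB stick 4 (new)  [load 115/145]
  30 → USB stick 2  [load 115/145]
  140 → USB stick 5 (new)  [load 140/145]
5 USB sticks opened.

5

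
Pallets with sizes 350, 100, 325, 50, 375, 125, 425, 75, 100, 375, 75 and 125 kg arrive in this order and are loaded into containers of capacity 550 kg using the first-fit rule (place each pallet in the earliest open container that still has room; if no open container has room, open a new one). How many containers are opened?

  350 → container 1 (new)  [load 350/550]
  100 → container 1  [load 450/550]
  325 → container 2 (new)  [load 325/550]
  50 → container 1  [load 500/550]
  375 → container 3 (new)  [load 375/550]
  125 → container 2  [load 450/550]
  425 → container 4 (new)  [load 425/550]
  75 → container 2  [load 525/550]
  100 → container 3  [load 475/550]
  375 → container 5 (new)  [load 375/550]
  75 → container 3  [load 550/550]
  125 → container 4  [load 550/550]
5 containers opened.

5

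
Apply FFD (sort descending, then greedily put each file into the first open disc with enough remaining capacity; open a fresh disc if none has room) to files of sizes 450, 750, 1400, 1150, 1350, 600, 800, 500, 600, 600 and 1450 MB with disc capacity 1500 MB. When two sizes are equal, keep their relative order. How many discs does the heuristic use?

Sorted descending: 1450, 1400, 1350, 1150, 800, 750, 600, 600, 600, 500, 450.
  1450 → disc 1 (new)  [load 1450/1500]
  1400 → disc 2 (new)  [load 1400/1500]
  1350 → disc 3 (new)  [load 1350/1500]
  1150 → disc 4 (new)  [load 1150/1500]
  800 → disc 5 (new)  [load 800/1500]
  750 → disc 6 (new)  [load 750/1500]
  600 → disc 5  [load 1400/1500]
  600 → disc 6  [load 1350/1500]
  600 → disc 7 (new)  [load 600/1500]
  500 → disc 7  [load 1100/1500]
  450 → disc 8 (new)  [load 450/1500]
8 discs opened.

8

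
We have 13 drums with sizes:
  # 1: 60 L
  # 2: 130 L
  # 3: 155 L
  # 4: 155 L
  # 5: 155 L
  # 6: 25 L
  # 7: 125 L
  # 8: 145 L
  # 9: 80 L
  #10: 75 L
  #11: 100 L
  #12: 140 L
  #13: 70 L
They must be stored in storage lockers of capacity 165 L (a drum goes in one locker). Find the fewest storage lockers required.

Total = 155 + 155 + 155 + 145 + 140 + 130 + 125 + 100 + 80 + 75 + 70 + 60 + 25 = 1415 L.
Lower bound: ⌈1415/165⌉ = 9 storage lockers.
A packing using 10 storage lockers:
  locker 1: 155 = 155
  locker 2: 155 = 155
  locker 3: 155 = 155
  locker 4: 145 = 145
  locker 5: 140 + 25 = 165
  locker 6: 130 = 130
  locker 7: 125 = 125
  locker 8: 100 + 60 = 160
  locker 9: 80 + 75 = 155
  locker 10: 70 = 70
No arrangement into 9 storage lockers stays within capacity, so 10 is optimal.

10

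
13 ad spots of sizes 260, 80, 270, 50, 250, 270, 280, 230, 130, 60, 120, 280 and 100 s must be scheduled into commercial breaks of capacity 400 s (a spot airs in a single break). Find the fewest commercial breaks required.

7

Total = 280 + 280 + 270 + 270 + 260 + 250 + 230 + 130 + 120 + 100 + 80 + 60 + 50 = 2380 s.
Lower bound: ⌈2380/400⌉ = 6 commercial breaks.
Also, 7 ad spots each exceed 200 s, and no two of those can share a break, so at least 7 commercial breaks are needed.
A packing using 7 commercial breaks:
  break 1: 280 + 120 = 400
  break 2: 280 + 100 = 380
  break 3: 270 + 130 = 400
  break 4: 270 + 80 + 50 = 400
  break 5: 260 + 60 = 320
  break 6: 250 = 250
  break 7: 230 = 230
This matches the lower bound, so 7 is optimal.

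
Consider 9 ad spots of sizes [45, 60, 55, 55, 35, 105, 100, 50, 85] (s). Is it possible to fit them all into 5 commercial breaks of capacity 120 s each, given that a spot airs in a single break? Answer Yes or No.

No

Total = 590 s; ⌈590/120⌉ = 5.
The bound of 5 does not rule out 5, but exhaustive search shows no assignment into 5 commercial breaks of capacity 120 s exists — the minimum is 6.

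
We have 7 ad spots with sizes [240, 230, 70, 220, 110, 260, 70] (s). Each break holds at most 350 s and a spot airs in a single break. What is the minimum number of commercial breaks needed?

Total = 260 + 240 + 230 + 220 + 110 + 70 + 70 = 1200 s.
Lower bound: ⌈1200/350⌉ = 4 commercial breaks.
A packing using 4 commercial breaks:
  break 1: 260 + 70 = 330
  break 2: 240 + 110 = 350
  break 3: 230 + 70 = 300
  break 4: 220 = 220
This matches the lower bound, so 4 is optimal.

4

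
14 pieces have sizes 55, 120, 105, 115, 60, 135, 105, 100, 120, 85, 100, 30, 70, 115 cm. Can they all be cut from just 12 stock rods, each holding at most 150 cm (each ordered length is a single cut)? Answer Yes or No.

Yes

A valid assignment using 11 stock rods:
  stock rod 1: 135 = 135
  stock rod 2: 120 + 30 = 150
  stock rod 3: 120 = 120
  stock rod 4: 115 = 115
  stock rod 5: 115 = 115
  stock rod 6: 105 = 105
  stock rod 7: 105 = 105
  stock rod 8: 100 = 100
  stock rod 9: 100 = 100
  stock rod 10: 85 + 60 = 145
  stock rod 11: 70 + 55 = 125
That uses only 11 ≤ 12, so 12 stock rods are enough.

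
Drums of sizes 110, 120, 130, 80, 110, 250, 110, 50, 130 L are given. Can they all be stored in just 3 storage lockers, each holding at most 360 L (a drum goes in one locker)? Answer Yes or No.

Total = 1090 L; ⌈1090/360⌉ = 4.
At least 4 storage lockers are required, but only 3 are allowed.

No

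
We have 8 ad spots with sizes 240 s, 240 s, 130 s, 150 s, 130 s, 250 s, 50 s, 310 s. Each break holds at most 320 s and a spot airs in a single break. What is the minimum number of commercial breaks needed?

6

Total = 310 + 250 + 240 + 240 + 150 + 130 + 130 + 50 = 1500 s.
Lower bound: ⌈1500/320⌉ = 5 commercial breaks.
A packing using 6 commercial breaks:
  break 1: 310 = 310
  break 2: 250 + 50 = 300
  break 3: 240 = 240
  break 4: 240 = 240
  break 5: 150 + 130 = 280
  break 6: 130 = 130
No arrangement into 5 commercial breaks stays within capacity, so 6 is optimal.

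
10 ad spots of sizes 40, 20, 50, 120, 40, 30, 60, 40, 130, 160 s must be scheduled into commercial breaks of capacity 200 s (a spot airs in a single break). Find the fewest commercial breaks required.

Total = 160 + 130 + 120 + 60 + 50 + 40 + 40 + 40 + 30 + 20 = 690 s.
Lower bound: ⌈690/200⌉ = 4 commercial breaks.
A packing using 4 commercial breaks:
  break 1: 160 + 40 = 200
  break 2: 130 + 60 = 190
  break 3: 120 + 50 + 30 = 200
  break 4: 40 + 40 + 20 = 100
This matches the lower bound, so 4 is optimal.

4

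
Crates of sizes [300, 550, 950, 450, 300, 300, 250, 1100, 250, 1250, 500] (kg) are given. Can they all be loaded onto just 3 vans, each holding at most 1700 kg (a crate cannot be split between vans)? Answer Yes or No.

No

Total = 6200 kg; ⌈6200/1700⌉ = 4.
At least 4 vans are required, but only 3 are allowed.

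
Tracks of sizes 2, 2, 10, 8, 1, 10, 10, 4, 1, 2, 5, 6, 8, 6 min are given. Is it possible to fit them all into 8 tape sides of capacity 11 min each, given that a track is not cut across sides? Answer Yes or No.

Yes

A valid assignment using 8 tape sides:
  side 1: 10 + 1 = 11
  side 2: 10 + 1 = 11
  side 3: 10 = 10
  side 4: 8 + 2 = 10
  side 5: 8 + 2 = 10
  side 6: 6 + 5 = 11
  side 7: 6 + 4 = 10
  side 8: 2 = 2
Every load is within 11 min, so 8 tape sides suffice.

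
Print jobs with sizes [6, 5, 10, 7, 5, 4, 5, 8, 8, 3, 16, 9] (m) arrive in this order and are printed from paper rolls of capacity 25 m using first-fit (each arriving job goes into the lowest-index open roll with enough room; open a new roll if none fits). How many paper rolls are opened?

  6 → roll 1 (new)  [load 6/25]
  5 → roll 1  [load 11/25]
  10 → roll 1  [load 21/25]
  7 → roll 2 (new)  [load 7/25]
  5 → roll 2  [load 12/25]
  4 → roll 1  [load 25/25]
  5 → roll 2  [load 17/25]
  8 → roll 2  [load 25/25]
  8 → roll 3 (new)  [load 8/25]
  3 → roll 3  [load 11/25]
  16 → roll 4 (new)  [load 16/25]
  9 → roll 3  [load 20/25]
4 paper rolls opened.

4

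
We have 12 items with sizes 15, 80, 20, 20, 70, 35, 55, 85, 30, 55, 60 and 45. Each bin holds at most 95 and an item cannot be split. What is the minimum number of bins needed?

Total = 85 + 80 + 70 + 60 + 55 + 55 + 45 + 35 + 30 + 20 + 20 + 15 = 570.
Lower bound: ⌈570/95⌉ = 6 bins.
A packing using 7 bins:
  bin 1: 85 = 85
  bin 2: 80 + 15 = 95
  bin 3: 70 + 20 = 90
  bin 4: 60 + 35 = 95
  bin 5: 55 + 30 = 85
  bin 6: 55 + 20 = 75
  bin 7: 45 = 45
No arrangement into 6 bins stays within capacity, so 7 is optimal.

7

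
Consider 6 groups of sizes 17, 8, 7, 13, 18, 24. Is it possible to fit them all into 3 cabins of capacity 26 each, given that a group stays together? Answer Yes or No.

No

Total = 87; ⌈87/26⌉ = 4.
At least 4 cabins are required, but only 3 are allowed.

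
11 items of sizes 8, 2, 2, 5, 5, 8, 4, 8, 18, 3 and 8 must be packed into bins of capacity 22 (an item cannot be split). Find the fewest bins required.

Total = 18 + 8 + 8 + 8 + 8 + 5 + 5 + 4 + 3 + 2 + 2 = 71.
Lower bound: ⌈71/22⌉ = 4 bins.
A packing using 4 bins:
  bin 1: 18 + 4 = 22
  bin 2: 8 + 8 + 5 = 21
  bin 3: 8 + 8 + 5 = 21
  bin 4: 3 + 2 + 2 = 7
This matches the lower bound, so 4 is optimal.

4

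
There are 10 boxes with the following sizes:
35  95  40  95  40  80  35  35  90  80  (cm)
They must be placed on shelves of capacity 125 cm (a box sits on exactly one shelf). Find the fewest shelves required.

Total = 95 + 95 + 90 + 80 + 80 + 40 + 40 + 35 + 35 + 35 = 625 cm.
Lower bound: ⌈625/125⌉ = 5 shelves.
A packing using 6 shelves:
  shelf 1: 95 = 95
  shelf 2: 95 = 95
  shelf 3: 90 + 35 = 125
  shelf 4: 80 + 40 = 120
  shelf 5: 80 + 40 = 120
  shelf 6: 35 + 35 = 70
No arrangement into 5 shelves stays within capacity, so 6 is optimal.

6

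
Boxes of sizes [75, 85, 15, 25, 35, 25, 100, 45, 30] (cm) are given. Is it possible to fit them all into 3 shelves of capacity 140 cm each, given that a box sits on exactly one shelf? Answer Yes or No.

No

Total = 435 cm; ⌈435/140⌉ = 4.
At least 4 shelves are required, but only 3 are allowed.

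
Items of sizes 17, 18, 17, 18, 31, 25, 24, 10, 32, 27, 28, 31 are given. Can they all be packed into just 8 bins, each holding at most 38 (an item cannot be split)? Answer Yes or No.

Total = 278; ⌈278/38⌉ = 8.
The bound of 8 does not rule out 8, but exhaustive search shows no assignment into 8 bins of capacity 38 exists — the minimum is 9.

No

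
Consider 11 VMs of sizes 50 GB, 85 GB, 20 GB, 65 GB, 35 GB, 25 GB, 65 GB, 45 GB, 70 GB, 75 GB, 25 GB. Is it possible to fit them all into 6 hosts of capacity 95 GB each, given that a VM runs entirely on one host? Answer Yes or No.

No

Total = 560 GB; ⌈560/95⌉ = 6.
The bound of 6 does not rule out 6, but exhaustive search shows no assignment into 6 hosts of capacity 95 GB exists — the minimum is 7.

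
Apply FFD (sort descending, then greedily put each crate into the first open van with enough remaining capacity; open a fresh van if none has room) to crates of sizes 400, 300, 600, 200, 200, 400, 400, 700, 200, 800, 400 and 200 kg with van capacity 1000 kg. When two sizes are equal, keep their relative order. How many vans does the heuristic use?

5

Sorted descending: 800, 700, 600, 400, 400, 400, 400, 300, 200, 200, 200, 200.
  800 → van 1 (new)  [load 800/1000]
  700 → van 2 (new)  [load 700/1000]
  600 → van 3 (new)  [load 600/1000]
  400 → van 3  [load 1000/1000]
  400 → van 4 (new)  [load 400/1000]
  400 → van 4  [load 800/1000]
  400 → van 5 (new)  [load 400/1000]
  300 → van 2  [load 1000/1000]
  200 → van 1  [load 1000/1000]
  200 → van 4  [load 1000/1000]
  200 → van 5  [load 600/1000]
  200 → van 5  [load 800/1000]
5 vans opened.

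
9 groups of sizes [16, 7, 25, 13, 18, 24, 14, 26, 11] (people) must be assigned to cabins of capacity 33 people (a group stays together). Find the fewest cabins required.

Total = 26 + 25 + 24 + 18 + 16 + 14 + 13 + 11 + 7 = 154 people.
Lower bound: ⌈154/33⌉ = 5 cabins.
A packing using 6 cabins:
  cabin 1: 26 + 7 = 33
  cabin 2: 25 = 25
  cabin 3: 24 = 24
  cabin 4: 18 + 14 = 32
  cabin 5: 16 + 13 = 29
  cabin 6: 11 = 11
No arrangement into 5 cabins stays within capacity, so 6 is optimal.

6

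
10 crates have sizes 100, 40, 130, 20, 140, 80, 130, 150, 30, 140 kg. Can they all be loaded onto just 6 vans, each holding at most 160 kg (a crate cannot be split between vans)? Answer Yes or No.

No

Total = 960 kg; ⌈960/160⌉ = 6.
The bound of 6 does not rule out 6, but exhaustive search shows no assignment into 6 vans of capacity 160 kg exists — the minimum is 7.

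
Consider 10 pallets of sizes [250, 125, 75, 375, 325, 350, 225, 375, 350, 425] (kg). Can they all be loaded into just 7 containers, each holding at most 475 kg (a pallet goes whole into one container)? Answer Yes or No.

Yes

A valid assignment using 7 containers:
  container 1: 425 = 425
  container 2: 375 + 75 = 450
  container 3: 375 = 375
  container 4: 350 + 125 = 475
  container 5: 350 = 350
  container 6: 325 = 325
  container 7: 250 + 225 = 475
Every load is within 475 kg, so 7 containers suffice.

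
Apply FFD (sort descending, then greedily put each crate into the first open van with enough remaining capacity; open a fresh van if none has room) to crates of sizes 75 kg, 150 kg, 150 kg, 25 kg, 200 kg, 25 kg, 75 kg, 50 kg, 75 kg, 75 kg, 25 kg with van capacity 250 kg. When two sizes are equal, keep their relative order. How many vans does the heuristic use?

4

Sorted descending: 200, 150, 150, 75, 75, 75, 75, 50, 25, 25, 25.
  200 → van 1 (new)  [load 200/250]
  150 → van 2 (new)  [load 150/250]
  150 → van 3 (new)  [load 150/250]
  75 → van 2  [load 225/250]
  75 → van 3  [load 225/250]
  75 → van 4 (new)  [load 75/250]
  75 → van 4  [load 150/250]
  50 → van 1  [load 250/250]
  25 → van 2  [load 250/250]
  25 → van 3  [load 250/250]
  25 → van 4  [load 175/250]
4 vans opened.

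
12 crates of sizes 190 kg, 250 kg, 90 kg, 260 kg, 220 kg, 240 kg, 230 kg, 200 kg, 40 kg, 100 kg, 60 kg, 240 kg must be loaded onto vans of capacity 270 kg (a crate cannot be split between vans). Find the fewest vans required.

Total = 260 + 250 + 240 + 240 + 230 + 220 + 200 + 190 + 100 + 90 + 60 + 40 = 2120 kg.
Lower bound: ⌈2120/270⌉ = 8 vans.
A packing using 9 vans:
  van 1: 260 = 260
  van 2: 250 = 250
  van 3: 240 = 240
  van 4: 240 = 240
  van 5: 230 + 40 = 270
  van 6: 220 = 220
  van 7: 200 + 60 = 260
  van 8: 190 = 190
  van 9: 100 + 90 = 190
No arrangement into 8 vans stays within capacity, so 9 is optimal.

9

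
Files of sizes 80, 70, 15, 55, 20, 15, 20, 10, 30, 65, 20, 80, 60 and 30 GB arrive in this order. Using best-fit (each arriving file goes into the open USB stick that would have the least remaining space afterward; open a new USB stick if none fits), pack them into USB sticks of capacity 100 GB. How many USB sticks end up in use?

  80 → USB stick 1 (new)  [load 80/100]
  70 → USB stick 2 (new)  [load 70/100]
  15 → USB stick 1  [load 95/100]
  55 → USB stick 3 (new)  [load 55/100]
  20 → USB stick 2  [load 90/100]
  15 → USB stick 3  [load 70/100]
  20 → USB stick 3  [load 90/100]
  10 → USB stick 2  [load 100/100]
  30 → USB stick 4 (new)  [load 30/100]
  65 → USB stick 4  [load 95/100]
  20 → USB stick 5 (new)  [load 20/100]
  80 → USB stick 5  [load 100/100]
  60 → USB stick 6 (new)  [load 60/100]
  30 → USB stick 6  [load 90/100]
6 USB sticks opened.

6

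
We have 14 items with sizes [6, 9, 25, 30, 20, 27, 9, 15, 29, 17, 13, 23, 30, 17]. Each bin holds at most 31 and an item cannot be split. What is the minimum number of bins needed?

Total = 30 + 30 + 29 + 27 + 25 + 23 + 20 + 17 + 17 + 15 + 13 + 9 + 9 + 6 = 270.
Lower bound: ⌈270/31⌉ = 9 bins.
A packing using 10 bins:
  bin 1: 30 = 30
  bin 2: 30 = 30
  bin 3: 29 = 29
  bin 4: 27 = 27
  bin 5: 25 + 6 = 31
  bin 6: 23 = 23
  bin 7: 20 + 9 = 29
  bin 8: 17 + 13 = 30
  bin 9: 17 + 9 = 26
  bin 10: 15 = 15
No arrangement into 9 bins stays within capacity, so 10 is optimal.

10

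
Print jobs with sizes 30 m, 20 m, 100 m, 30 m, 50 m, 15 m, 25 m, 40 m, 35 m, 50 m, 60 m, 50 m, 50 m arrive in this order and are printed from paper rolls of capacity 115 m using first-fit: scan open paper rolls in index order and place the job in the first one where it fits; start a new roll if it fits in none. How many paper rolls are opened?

  30 → roll 1 (new)  [load 30/115]
  20 → roll 1  [load 50/115]
  100 → roll 2 (new)  [load 100/115]
  30 → roll 1  [load 80/115]
  50 → roll 3 (new)  [load 50/115]
  15 → roll 1  [load 95/115]
  25 → roll 3  [load 75/115]
  40 → roll 3  [load 115/115]
  35 → roll 4 (new)  [load 35/115]
  50 → roll 4  [load 85/115]
  60 → roll 5 (new)  [load 60/115]
  50 → roll 5  [load 110/115]
  50 → roll 6 (new)  [load 50/115]
6 paper rolls opened.

6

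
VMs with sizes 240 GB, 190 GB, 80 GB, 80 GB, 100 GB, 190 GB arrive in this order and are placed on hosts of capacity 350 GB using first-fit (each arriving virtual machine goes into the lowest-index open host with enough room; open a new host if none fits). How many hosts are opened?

  240 → host 1 (new)  [load 240/350]
  190 → host 2 (new)  [load 190/350]
  80 → host 1  [load 320/350]
  80 → host 2  [load 270/350]
  100 → host 3 (new)  [load 100/350]
  190 → host 3  [load 290/350]
3 hosts opened.

3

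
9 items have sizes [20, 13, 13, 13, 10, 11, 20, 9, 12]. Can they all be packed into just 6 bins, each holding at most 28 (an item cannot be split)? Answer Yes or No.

A valid assignment using 6 bins:
  bin 1: 20 = 20
  bin 2: 20 = 20
  bin 3: 13 + 13 = 26
  bin 4: 13 + 12 = 25
  bin 5: 11 + 10 = 21
  bin 6: 9 = 9
Every load is within 28, so 6 bins suffice.

Yes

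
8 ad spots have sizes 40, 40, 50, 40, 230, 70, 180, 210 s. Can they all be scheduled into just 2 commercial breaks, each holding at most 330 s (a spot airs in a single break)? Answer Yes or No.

Total = 860 s; ⌈860/330⌉ = 3.
At least 3 commercial breaks are required, but only 2 are allowed.

No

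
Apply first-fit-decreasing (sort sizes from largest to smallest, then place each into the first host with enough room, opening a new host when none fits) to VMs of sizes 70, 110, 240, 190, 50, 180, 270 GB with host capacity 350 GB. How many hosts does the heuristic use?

4

Sorted descending: 270, 240, 190, 180, 110, 70, 50.
  270 → host 1 (new)  [load 270/350]
  240 → host 2 (new)  [load 240/350]
  190 → host 3 (new)  [load 190/350]
  180 → host 4 (new)  [load 180/350]
  110 → host 2  [load 350/350]
  70 → host 1  [load 340/350]
  50 → host 3  [load 240/350]
4 hosts opened.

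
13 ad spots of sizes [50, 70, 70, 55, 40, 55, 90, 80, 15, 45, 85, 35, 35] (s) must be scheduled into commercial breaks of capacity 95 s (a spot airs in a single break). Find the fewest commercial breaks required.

Total = 90 + 85 + 80 + 70 + 70 + 55 + 55 + 50 + 45 + 40 + 35 + 35 + 15 = 725 s.
Lower bound: ⌈725/95⌉ = 8 commercial breaks.
A packing using 9 commercial breaks:
  break 1: 90 = 90
  break 2: 85 = 85
  break 3: 80 + 15 = 95
  break 4: 70 = 70
  break 5: 70 = 70
  break 6: 55 + 40 = 95
  break 7: 55 + 35 = 90
  break 8: 50 + 45 = 95
  break 9: 35 = 35
No arrangement into 8 commercial breaks stays within capacity, so 9 is optimal.

9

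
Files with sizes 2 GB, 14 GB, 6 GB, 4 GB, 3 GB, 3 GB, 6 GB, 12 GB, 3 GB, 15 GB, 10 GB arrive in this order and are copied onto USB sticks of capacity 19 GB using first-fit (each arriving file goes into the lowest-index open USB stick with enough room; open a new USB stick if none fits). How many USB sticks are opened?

5

  2 → USB stick 1 (new)  [load 2/19]
  14 → USB stick 1  [load 16/19]
  6 → USB stick 2 (new)  [load 6/19]
  4 → USB stick 2  [load 10/19]
  3 → USB stick 1  [load 19/19]
  3 → USB stick 2  [load 13/19]
  6 → USB stick 2  [load 19/19]
  12 → USB stick 3 (new)  [load 12/19]
  3 → USB stick 3  [load 15/19]
  15 → USB stick 4 (new)  [load 15/19]
  10 → USB stick 5 (new)  [load 10/19]
5 USB sticks opened.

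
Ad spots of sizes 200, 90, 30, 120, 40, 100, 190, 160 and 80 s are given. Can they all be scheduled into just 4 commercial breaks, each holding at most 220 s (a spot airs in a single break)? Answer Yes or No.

Total = 1010 s; ⌈1010/220⌉ = 5.
At least 5 commercial breaks are required, but only 4 are allowed.

No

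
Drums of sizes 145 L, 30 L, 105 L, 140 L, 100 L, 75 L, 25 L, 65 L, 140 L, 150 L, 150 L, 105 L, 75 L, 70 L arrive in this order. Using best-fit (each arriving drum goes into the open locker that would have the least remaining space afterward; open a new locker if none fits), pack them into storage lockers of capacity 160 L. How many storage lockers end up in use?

10

  145 → locker 1 (new)  [load 145/160]
  30 → locker 2 (new)  [load 30/160]
  105 → locker 2  [load 135/160]
  140 → locker 3 (new)  [load 140/160]
  100 → locker 4 (new)  [load 100/160]
  75 → locker 5 (new)  [load 75/160]
  25 → locker 2  [load 160/160]
  65 → locker 5  [load 140/160]
  140 → locker 6 (new)  [load 140/160]
  150 → locker 7 (new)  [load 150/160]
  150 → locker 8 (new)  [load 150/160]
  105 → locker 9 (new)  [load 105/160]
  75 → locker 10 (new)  [load 75/160]
  70 → locker 10  [load 145/160]
10 storage lockers opened.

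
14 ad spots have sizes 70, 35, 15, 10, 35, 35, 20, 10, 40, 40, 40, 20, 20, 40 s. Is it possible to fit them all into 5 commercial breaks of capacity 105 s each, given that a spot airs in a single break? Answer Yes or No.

Yes

A valid assignment using 5 commercial breaks:
  break 1: 70 + 35 = 105
  break 2: 40 + 40 + 20 = 100
  break 3: 40 + 40 + 20 = 100
  break 4: 35 + 35 + 20 + 15 = 105
  break 5: 10 + 10 = 20
Every load is within 105 s, so 5 commercial breaks suffice.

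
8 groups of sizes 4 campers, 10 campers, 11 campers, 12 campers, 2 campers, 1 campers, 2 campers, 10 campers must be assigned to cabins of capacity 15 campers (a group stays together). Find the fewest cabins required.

4

Total = 12 + 11 + 10 + 10 + 4 + 2 + 2 + 1 = 52 campers.
Lower bound: ⌈52/15⌉ = 4 cabins.
A packing using 4 cabins:
  cabin 1: 12 + 2 + 1 = 15
  cabin 2: 11 + 4 = 15
  cabin 3: 10 + 2 = 12
  cabin 4: 10 = 10
This matches the lower bound, so 4 is optimal.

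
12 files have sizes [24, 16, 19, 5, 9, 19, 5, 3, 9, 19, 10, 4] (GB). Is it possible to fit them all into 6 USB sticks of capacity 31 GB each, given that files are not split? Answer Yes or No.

Yes

A valid assignment using 5 USB sticks:
  USB stick 1: 24 + 5 = 29
  USB stick 2: 19 + 10 = 29
  USB stick 3: 19 + 9 + 3 = 31
  USB stick 4: 19 + 9 = 28
  USB stick 5: 16 + 5 + 4 = 25
That uses only 5 ≤ 6, so 6 USB sticks are enough.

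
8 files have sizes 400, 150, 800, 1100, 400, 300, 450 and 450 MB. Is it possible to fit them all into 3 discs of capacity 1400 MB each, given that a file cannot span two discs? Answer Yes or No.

Yes

A valid assignment using 3 discs:
  disc 1: 1100 + 300 = 1400
  disc 2: 800 + 450 + 150 = 1400
  disc 3: 450 + 400 + 400 = 1250
Every load is within 1400 MB, so 3 discs suffice.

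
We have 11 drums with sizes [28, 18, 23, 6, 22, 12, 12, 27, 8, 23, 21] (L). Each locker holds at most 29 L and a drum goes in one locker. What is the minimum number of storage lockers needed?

Total = 28 + 27 + 23 + 23 + 22 + 21 + 18 + 12 + 12 + 8 + 6 = 200 L.
Lower bound: ⌈200/29⌉ = 7 storage lockers.
A packing using 8 storage lockers:
  locker 1: 28 = 28
  locker 2: 27 = 27
  locker 3: 23 + 6 = 29
  locker 4: 23 = 23
  locker 5: 22 = 22
  locker 6: 21 + 8 = 29
  locker 7: 18 = 18
  locker 8: 12 + 12 = 24
No arrangement into 7 storage lockers stays within capacity, so 8 is optimal.

8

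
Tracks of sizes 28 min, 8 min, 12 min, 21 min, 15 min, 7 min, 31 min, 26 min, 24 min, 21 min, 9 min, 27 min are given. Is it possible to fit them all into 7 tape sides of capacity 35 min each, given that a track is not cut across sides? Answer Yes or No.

Total = 229 min; ⌈229/35⌉ = 7.
The bound of 7 does not rule out 7, but exhaustive search shows no assignment into 7 tape sides of capacity 35 min exists — the minimum is 8.

No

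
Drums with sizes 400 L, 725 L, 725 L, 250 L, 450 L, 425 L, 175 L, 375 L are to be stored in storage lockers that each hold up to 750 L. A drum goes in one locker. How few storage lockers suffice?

6

Total = 725 + 725 + 450 + 425 + 400 + 375 + 250 + 175 = 3525 L.
Lower bound: ⌈3525/750⌉ = 5 storage lockers.
A packing using 6 storage lockers:
  locker 1: 725 = 725
  locker 2: 725 = 725
  locker 3: 450 + 250 = 700
  locker 4: 425 + 175 = 600
  locker 5: 400 = 400
  locker 6: 375 = 375
No arrangement into 5 storage lockers stays within capacity, so 6 is optimal.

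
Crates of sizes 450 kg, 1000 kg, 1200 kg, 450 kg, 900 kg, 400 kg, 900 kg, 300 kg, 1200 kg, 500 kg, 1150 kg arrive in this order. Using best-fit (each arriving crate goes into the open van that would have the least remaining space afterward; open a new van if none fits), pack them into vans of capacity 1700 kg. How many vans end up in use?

6

  450 → van 1 (new)  [load 450/1700]
  1000 → van 1  [load 1450/1700]
  1200 → van 2 (new)  [load 1200/1700]
  450 → van 2  [load 1650/1700]
  900 → van 3 (new)  [load 900/1700]
  400 → van 3  [load 1300/1700]
  900 → van 4 (new)  [load 900/1700]
  300 → van 3  [load 1600/1700]
  1200 → van 5 (new)  [load 1200/1700]
  500 → van 5  [load 1700/1700]
  1150 → van 6 (new)  [load 1150/1700]
6 vans opened.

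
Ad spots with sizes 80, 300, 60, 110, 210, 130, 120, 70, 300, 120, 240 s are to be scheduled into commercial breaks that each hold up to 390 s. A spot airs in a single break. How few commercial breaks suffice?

5

Total = 300 + 300 + 240 + 210 + 130 + 120 + 120 + 110 + 80 + 70 + 60 = 1740 s.
Lower bound: ⌈1740/390⌉ = 5 commercial breaks.
A packing using 5 commercial breaks:
  break 1: 300 + 80 = 380
  break 2: 300 + 70 = 370
  break 3: 240 + 130 = 370
  break 4: 210 + 120 + 60 = 390
  break 5: 120 + 110 = 230
This matches the lower bound, so 5 is optimal.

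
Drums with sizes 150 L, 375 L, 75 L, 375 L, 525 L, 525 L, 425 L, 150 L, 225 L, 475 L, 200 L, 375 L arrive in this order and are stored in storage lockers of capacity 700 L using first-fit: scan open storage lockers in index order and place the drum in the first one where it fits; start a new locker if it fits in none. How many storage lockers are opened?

  150 → locker 1 (new)  [load 150/700]
  375 → locker 1  [load 525/700]
  75 → locker 1  [load 600/700]
  375 → locker 2 (new)  [load 375/700]
  525 → locker 3 (new)  [load 525/700]
  525 → locker 4 (new)  [load 525/700]
  425 → locker 5 (new)  [load 425/700]
  150 → locker 2  [load 525/700]
  225 → locker 5  [load 650/700]
  475 → locker 6 (new)  [load 475/700]
  200 → locker 6  [load 675/700]
  375 → locker 7 (new)  [load 375/700]
7 storage lockers opened.

7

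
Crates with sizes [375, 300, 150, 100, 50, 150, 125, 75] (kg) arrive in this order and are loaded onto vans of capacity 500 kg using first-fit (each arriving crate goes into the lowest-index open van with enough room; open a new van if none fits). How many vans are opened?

3

  375 → van 1 (new)  [load 375/500]
  300 → van 2 (new)  [load 300/500]
  150 → van 2  [load 450/500]
  100 → van 1  [load 475/500]
  50 → van 2  [load 500/500]
  150 → van 3 (new)  [load 150/500]
  125 → van 3  [load 275/500]
  75 → van 3  [load 350/500]
3 vans opened.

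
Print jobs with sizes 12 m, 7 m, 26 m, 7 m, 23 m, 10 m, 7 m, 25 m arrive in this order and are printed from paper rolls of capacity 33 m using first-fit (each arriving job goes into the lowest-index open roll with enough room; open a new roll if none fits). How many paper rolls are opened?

  12 → roll 1 (new)  [load 12/33]
  7 → roll 1  [load 19/33]
  26 → roll 2 (new)  [load 26/33]
  7 → roll 1  [load 26/33]
  23 → roll 3 (new)  [load 23/33]
  10 → roll 3  [load 33/33]
  7 → roll 1  [load 33/33]
  25 → roll 4 (new)  [load 25/33]
4 paper rolls opened.

4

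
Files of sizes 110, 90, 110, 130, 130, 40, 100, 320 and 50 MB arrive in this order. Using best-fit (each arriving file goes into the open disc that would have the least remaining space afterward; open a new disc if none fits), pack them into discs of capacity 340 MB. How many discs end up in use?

  110 → disc 1 (new)  [load 110/340]
  90 → disc 1  [load 200/340]
  110 → disc 1  [load 310/340]
  130 → disc 2 (new)  [load 130/340]
  130 → disc 2  [load 260/340]
  40 → disc 2  [load 300/340]
  100 → disc 3 (new)  [load 100/340]
  320 → disc 4 (new)  [load 320/340]
  50 → disc 3  [load 150/340]
4 discs opened.

4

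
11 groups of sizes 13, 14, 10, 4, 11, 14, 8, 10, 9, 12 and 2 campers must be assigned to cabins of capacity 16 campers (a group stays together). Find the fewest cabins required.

Total = 14 + 14 + 13 + 12 + 11 + 10 + 10 + 9 + 8 + 4 + 2 = 107 campers.
Lower bound: ⌈107/16⌉ = 7 cabins.
Also, 8 groups each exceed 8 campers, and no two of those can share a cabin, so at least 8 cabins are needed.
A packing using 9 cabins:
  cabin 1: 14 + 2 = 16
  cabin 2: 14 = 14
  cabin 3: 13 = 13
  cabin 4: 12 + 4 = 16
  cabin 5: 11 = 11
  cabin 6: 10 = 10
  cabin 7: 10 = 10
  cabin 8: 9 = 9
  cabin 9: 8 = 8
No arrangement into 8 cabins stays within capacity, so 9 is optimal.

9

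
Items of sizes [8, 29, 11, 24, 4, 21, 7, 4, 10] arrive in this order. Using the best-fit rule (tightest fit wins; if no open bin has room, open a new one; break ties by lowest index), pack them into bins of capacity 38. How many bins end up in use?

  8 → bin 1 (new)  [load 8/38]
  29 → bin 1  [load 37/38]
  11 → bin 2 (new)  [load 11/38]
  24 → bin 2  [load 35/38]
  4 → bin 3 (new)  [load 4/38]
  21 → bin 3  [load 25/38]
  7 → bin 3  [load 32/38]
  4 → bin 3  [load 36/38]
  10 → bin 4 (new)  [load 10/38]
4 bins opened.

4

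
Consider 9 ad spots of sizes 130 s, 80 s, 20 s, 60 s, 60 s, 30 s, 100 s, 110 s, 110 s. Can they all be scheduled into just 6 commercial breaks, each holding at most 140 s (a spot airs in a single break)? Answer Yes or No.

Yes

A valid assignment using 6 commercial breaks:
  break 1: 130 = 130
  break 2: 110 + 30 = 140
  break 3: 110 + 20 = 130
  break 4: 100 = 100
  break 5: 80 + 60 = 140
  break 6: 60 = 60
Every load is within 140 s, so 6 commercial breaks suffice.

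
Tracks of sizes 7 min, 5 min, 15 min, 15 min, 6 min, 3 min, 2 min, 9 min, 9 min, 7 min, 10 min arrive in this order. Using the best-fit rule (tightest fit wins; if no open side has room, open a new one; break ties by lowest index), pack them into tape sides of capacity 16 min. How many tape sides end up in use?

7

  7 → side 1 (new)  [load 7/16]
  5 → side 1  [load 12/16]
  15 → side 2 (new)  [load 15/16]
  15 → side 3 (new)  [load 15/16]
  6 → side 4 (new)  [load 6/16]
  3 → side 1  [load 15/16]
  2 → side 4  [load 8/16]
  9 → side 5 (new)  [load 9/16]
  9 → side 6 (new)  [load 9/16]
  7 → side 5  [load 16/16]
  10 → side 7 (new)  [load 10/16]
7 tape sides opened.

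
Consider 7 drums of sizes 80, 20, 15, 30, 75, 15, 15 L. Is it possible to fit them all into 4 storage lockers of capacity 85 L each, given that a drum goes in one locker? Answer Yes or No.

A valid assignment using 4 storage lockers:
  locker 1: 80 = 80
  locker 2: 75 = 75
  locker 3: 30 + 20 + 15 + 15 = 80
  locker 4: 15 = 15
Every load is within 85 L, so 4 storage lockers suffice.

Yes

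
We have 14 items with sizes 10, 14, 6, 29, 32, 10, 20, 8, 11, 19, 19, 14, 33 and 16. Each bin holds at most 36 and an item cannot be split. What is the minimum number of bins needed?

Total = 33 + 32 + 29 + 20 + 19 + 19 + 16 + 14 + 14 + 11 + 10 + 10 + 8 + 6 = 241.
Lower bound: ⌈241/36⌉ = 7 bins.
A packing using 8 bins:
  bin 1: 33 = 33
  bin 2: 32 = 32
  bin 3: 29 + 6 = 35
  bin 4: 20 + 16 = 36
  bin 5: 19 + 14 = 33
  bin 6: 19 + 14 = 33
  bin 7: 11 + 10 + 10 = 31
  bin 8: 8 = 8
No arrangement into 7 bins stays within capacity, so 8 is optimal.

8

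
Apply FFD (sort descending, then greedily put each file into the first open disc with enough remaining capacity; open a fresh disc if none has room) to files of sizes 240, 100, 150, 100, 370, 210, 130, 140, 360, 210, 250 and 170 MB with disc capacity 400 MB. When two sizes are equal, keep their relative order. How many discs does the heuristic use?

Sorted descending: 370, 360, 250, 240, 210, 210, 170, 150, 140, 130, 100, 100.
  370 → disc 1 (new)  [load 370/400]
  360 → disc 2 (new)  [load 360/400]
  250 → disc 3 (new)  [load 250/400]
  240 → disc 4 (new)  [load 240/400]
  210 → disc 5 (new)  [load 210/400]
  210 → disc 6 (new)  [load 210/400]
  170 → disc 5  [load 380/400]
  150 → disc 3  [load 400/400]
  140 → disc 4  [load 380/400]
  130 → disc 6  [load 340/400]
  100 → disc 7 (new)  [load 100/400]
  100 → disc 7  [load 200/400]
7 discs opened.

7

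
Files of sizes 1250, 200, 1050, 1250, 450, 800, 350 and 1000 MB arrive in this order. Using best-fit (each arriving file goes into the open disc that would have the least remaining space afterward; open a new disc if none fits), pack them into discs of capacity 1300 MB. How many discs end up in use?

6

  1250 → disc 1 (new)  [load 1250/1300]
  200 → disc 2 (new)  [load 200/1300]
  1050 → disc 2  [load 1250/1300]
  1250 → disc 3 (new)  [load 1250/1300]
  450 → disc 4 (new)  [load 450/1300]
  800 → disc 4  [load 1250/1300]
  350 → disc 5 (new)  [load 350/1300]
  1000 → disc 6 (new)  [load 1000/1300]
6 discs opened.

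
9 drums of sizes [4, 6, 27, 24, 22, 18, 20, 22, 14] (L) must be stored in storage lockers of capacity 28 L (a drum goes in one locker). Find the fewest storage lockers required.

Total = 27 + 24 + 22 + 22 + 20 + 18 + 14 + 6 + 4 = 157 L.
Lower bound: ⌈157/28⌉ = 6 storage lockers.
A packing using 7 storage lockers:
  locker 1: 27 = 27
  locker 2: 24 + 4 = 28
  locker 3: 22 + 6 = 28
  locker 4: 22 = 22
  locker 5: 20 = 20
  locker 6: 18 = 18
  locker 7: 14 = 14
No arrangement into 6 storage lockers stays within capacity, so 7 is optimal.

7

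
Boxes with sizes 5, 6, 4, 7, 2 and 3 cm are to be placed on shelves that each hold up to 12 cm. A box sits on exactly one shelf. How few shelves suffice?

Total = 7 + 6 + 5 + 4 + 3 + 2 = 27 cm.
Lower bound: ⌈27/12⌉ = 3 shelves.
A packing using 3 shelves:
  shelf 1: 7 + 5 = 12
  shelf 2: 6 + 4 + 2 = 12
  shelf 3: 3 = 3
This matches the lower bound, so 3 is optimal.

3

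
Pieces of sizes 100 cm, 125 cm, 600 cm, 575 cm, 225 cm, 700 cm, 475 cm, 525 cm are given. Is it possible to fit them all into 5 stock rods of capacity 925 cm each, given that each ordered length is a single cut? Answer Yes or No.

Yes

A valid assignment using 5 stock rods:
  stock rod 1: 700 + 225 = 925
  stock rod 2: 600 + 125 + 100 = 825
  stock rod 3: 575 = 575
  stock rod 4: 525 = 525
  stock rod 5: 475 = 475
Every load is within 925 cm, so 5 stock rods suffice.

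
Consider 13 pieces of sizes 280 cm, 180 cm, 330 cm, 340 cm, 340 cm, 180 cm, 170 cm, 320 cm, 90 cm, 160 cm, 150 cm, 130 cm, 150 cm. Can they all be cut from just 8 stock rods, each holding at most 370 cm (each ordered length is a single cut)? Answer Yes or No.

No

Total = 2820 cm; ⌈2820/370⌉ = 8.
The bound of 8 does not rule out 8, but exhaustive search shows no assignment into 8 stock rods of capacity 370 cm exists — the minimum is 9.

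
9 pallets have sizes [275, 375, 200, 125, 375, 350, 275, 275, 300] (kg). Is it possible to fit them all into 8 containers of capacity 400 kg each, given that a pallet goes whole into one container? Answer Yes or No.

Yes

A valid assignment using 8 containers:
  container 1: 375 = 375
  container 2: 375 = 375
  container 3: 350 = 350
  container 4: 300 = 300
  container 5: 275 + 125 = 400
  container 6: 275 = 275
  container 7: 275 = 275
  container 8: 200 = 200
Every load is within 400 kg, so 8 containers suffice.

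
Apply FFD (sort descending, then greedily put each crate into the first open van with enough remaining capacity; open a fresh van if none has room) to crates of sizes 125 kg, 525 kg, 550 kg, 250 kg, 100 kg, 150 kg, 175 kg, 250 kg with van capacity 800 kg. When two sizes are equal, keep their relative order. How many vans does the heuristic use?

Sorted descending: 550, 525, 250, 250, 175, 150, 125, 100.
  550 → van 1 (new)  [load 550/800]
  525 → van 2 (new)  [load 525/800]
  250 → van 1  [load 800/800]
  250 → van 2  [load 775/800]
  175 → van 3 (new)  [load 175/800]
  150 → van 3  [load 325/800]
  125 → van 3  [load 450/800]
  100 → van 3  [load 550/800]
3 vans opened.

3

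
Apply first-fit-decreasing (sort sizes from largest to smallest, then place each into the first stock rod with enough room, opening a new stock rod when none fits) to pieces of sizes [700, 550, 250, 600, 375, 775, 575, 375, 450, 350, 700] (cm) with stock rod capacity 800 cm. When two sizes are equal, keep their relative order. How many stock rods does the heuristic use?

Sorted descending: 775, 700, 700, 600, 575, 550, 450, 375, 375, 350, 250.
  775 → stock rod 1 (new)  [load 775/800]
  700 → stock rod 2 (new)  [load 700/800]
  700 → stock rod 3 (new)  [load 700/800]
  600 → stock rod 4 (new)  [load 600/800]
  575 → stock rod 5 (new)  [load 575/800]
  550 → stock rod 6 (new)  [load 550/800]
  450 → stock rod 7 (new)  [load 450/800]
  375 → stock rod 8 (new)  [load 375/800]
  375 → stock rod 8  [load 750/800]
  350 → stock rod 7  [load 800/800]
  250 → stock rod 6  [load 800/800]
8 stock rods opened.

8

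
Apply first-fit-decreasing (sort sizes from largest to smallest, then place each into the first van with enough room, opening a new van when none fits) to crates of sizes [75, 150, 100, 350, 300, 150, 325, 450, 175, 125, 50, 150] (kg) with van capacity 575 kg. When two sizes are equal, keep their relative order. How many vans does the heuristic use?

Sorted descending: 450, 350, 325, 300, 175, 150, 150, 150, 125, 100, 75, 50.
  450 → van 1 (new)  [load 450/575]
  350 → van 2 (new)  [load 350/575]
  325 → van 3 (new)  [load 325/575]
  300 → van 4 (new)  [load 300/575]
  175 → van 2  [load 525/575]
  150 → van 3  [load 475/575]
  150 → van 4  [load 450/575]
  150 → van 5 (new)  [load 150/575]
  125 → van 1  [load 575/575]
  100 → van 3  [load 575/575]
  75 → van 4  [load 525/575]
  50 → van 2  [load 575/575]
5 vans opened.

5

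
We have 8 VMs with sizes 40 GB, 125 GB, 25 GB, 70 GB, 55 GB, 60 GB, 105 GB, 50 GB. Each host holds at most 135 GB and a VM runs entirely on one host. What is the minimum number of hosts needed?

Total = 125 + 105 + 70 + 60 + 55 + 50 + 40 + 25 = 530 GB.
Lower bound: ⌈530/135⌉ = 4 hosts.
A packing using 5 hosts:
  host 1: 125 = 125
  host 2: 105 + 25 = 130
  host 3: 70 + 60 = 130
  host 4: 55 + 50 = 105
  host 5: 40 = 40
No arrangement into 4 hosts stays within capacity, so 5 is optimal.

5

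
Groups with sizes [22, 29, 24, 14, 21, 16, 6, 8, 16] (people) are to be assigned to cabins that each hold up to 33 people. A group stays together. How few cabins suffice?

Total = 29 + 24 + 22 + 21 + 16 + 16 + 14 + 8 + 6 = 156 people.
Lower bound: ⌈156/33⌉ = 5 cabins.
A packing using 6 cabins:
  cabin 1: 29 = 29
  cabin 2: 24 + 8 = 32
  cabin 3: 22 + 6 = 28
  cabin 4: 21 = 21
  cabin 5: 16 + 16 = 32
  cabin 6: 14 = 14
No arrangement into 5 cabins stays within capacity, so 6 is optimal.

6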